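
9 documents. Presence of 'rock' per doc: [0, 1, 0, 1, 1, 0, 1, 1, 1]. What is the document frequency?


Checking each document for 'rock':
Doc 1: absent
Doc 2: present
Doc 3: absent
Doc 4: present
Doc 5: present
Doc 6: absent
Doc 7: present
Doc 8: present
Doc 9: present
df = sum of presences = 0 + 1 + 0 + 1 + 1 + 0 + 1 + 1 + 1 = 6

6


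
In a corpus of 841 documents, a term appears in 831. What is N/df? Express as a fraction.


IDF ratio = N / df
= 841 / 831
= 841/831

841/831


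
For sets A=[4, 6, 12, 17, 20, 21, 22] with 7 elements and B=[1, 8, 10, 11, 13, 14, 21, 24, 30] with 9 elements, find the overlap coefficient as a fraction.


A intersect B = [21]
|A intersect B| = 1
min(|A|, |B|) = min(7, 9) = 7
Overlap = 1 / 7 = 1/7

1/7


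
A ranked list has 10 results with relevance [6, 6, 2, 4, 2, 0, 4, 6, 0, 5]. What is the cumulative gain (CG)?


Cumulative Gain = sum of relevance scores
Position 1: rel=6, running sum=6
Position 2: rel=6, running sum=12
Position 3: rel=2, running sum=14
Position 4: rel=4, running sum=18
Position 5: rel=2, running sum=20
Position 6: rel=0, running sum=20
Position 7: rel=4, running sum=24
Position 8: rel=6, running sum=30
Position 9: rel=0, running sum=30
Position 10: rel=5, running sum=35
CG = 35

35


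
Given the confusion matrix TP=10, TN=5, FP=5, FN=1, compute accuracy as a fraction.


Accuracy = (TP + TN) / (TP + TN + FP + FN)
TP + TN = 10 + 5 = 15
Total = 10 + 5 + 5 + 1 = 21
Accuracy = 15 / 21 = 5/7

5/7


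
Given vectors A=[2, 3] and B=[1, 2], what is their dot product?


Dot product = sum of element-wise products
A[0]*B[0] = 2*1 = 2
A[1]*B[1] = 3*2 = 6
Sum = 2 + 6 = 8

8


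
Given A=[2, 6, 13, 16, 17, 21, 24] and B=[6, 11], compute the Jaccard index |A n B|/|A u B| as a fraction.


A intersect B = [6]
|A intersect B| = 1
A union B = [2, 6, 11, 13, 16, 17, 21, 24]
|A union B| = 8
Jaccard = 1/8 = 1/8

1/8


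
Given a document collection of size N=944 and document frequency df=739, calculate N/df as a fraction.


IDF ratio = N / df
= 944 / 739
= 944/739

944/739


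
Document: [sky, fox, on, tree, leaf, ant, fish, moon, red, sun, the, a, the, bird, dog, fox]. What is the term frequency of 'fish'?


Document has 16 words
Scanning for 'fish':
Found at positions: [6]
Count = 1

1


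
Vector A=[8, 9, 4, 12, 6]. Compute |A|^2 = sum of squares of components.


|A|^2 = sum of squared components
A[0]^2 = 8^2 = 64
A[1]^2 = 9^2 = 81
A[2]^2 = 4^2 = 16
A[3]^2 = 12^2 = 144
A[4]^2 = 6^2 = 36
Sum = 64 + 81 + 16 + 144 + 36 = 341

341


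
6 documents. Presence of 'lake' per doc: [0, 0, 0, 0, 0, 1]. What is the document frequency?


Checking each document for 'lake':
Doc 1: absent
Doc 2: absent
Doc 3: absent
Doc 4: absent
Doc 5: absent
Doc 6: present
df = sum of presences = 0 + 0 + 0 + 0 + 0 + 1 = 1

1


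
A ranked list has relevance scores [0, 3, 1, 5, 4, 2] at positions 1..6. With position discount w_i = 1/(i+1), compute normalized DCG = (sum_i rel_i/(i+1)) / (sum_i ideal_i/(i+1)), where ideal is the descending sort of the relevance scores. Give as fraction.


Position discount weights w_i = 1/(i+1) for i=1..6:
Weights = [1/2, 1/3, 1/4, 1/5, 1/6, 1/7]
Actual relevance: [0, 3, 1, 5, 4, 2]
DCG = 0/2 + 3/3 + 1/4 + 5/5 + 4/6 + 2/7 = 269/84
Ideal relevance (sorted desc): [5, 4, 3, 2, 1, 0]
Ideal DCG = 5/2 + 4/3 + 3/4 + 2/5 + 1/6 + 0/7 = 103/20
nDCG = DCG / ideal_DCG = 269/84 / 103/20 = 1345/2163

1345/2163


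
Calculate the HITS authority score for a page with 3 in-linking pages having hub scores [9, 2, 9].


Authority = sum of hub scores of in-linkers
In-link 1: hub score = 9
In-link 2: hub score = 2
In-link 3: hub score = 9
Authority = 9 + 2 + 9 = 20

20


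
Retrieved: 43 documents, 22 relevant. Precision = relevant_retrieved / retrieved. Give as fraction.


Precision = relevant_retrieved / total_retrieved
= 22 / 43
= 22 / (22 + 21)
= 22/43

22/43


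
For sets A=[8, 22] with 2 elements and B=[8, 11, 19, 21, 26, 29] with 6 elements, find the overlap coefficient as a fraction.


A intersect B = [8]
|A intersect B| = 1
min(|A|, |B|) = min(2, 6) = 2
Overlap = 1 / 2 = 1/2

1/2


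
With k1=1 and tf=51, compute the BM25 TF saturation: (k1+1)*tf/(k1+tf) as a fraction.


BM25 TF component = (k1+1)*tf / (k1+tf)
k1 = 1, tf = 51
Numerator = (1+1)*51 = 102
Denominator = 1 + 51 = 52
= 102/52 = 51/26

51/26


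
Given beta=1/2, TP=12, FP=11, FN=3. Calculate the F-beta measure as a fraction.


P = TP/(TP+FP) = 12/23 = 12/23
R = TP/(TP+FN) = 12/15 = 4/5
beta^2 = 1/2^2 = 1/4
(1 + beta^2) = 5/4
Numerator = (1+beta^2)*P*R = 12/23
Denominator = beta^2*P + R = 3/23 + 4/5 = 107/115
F_beta = 60/107

60/107


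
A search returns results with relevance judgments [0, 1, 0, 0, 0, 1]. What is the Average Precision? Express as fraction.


Computing P@k for each relevant position:
Position 1: not relevant
Position 2: relevant, P@2 = 1/2 = 1/2
Position 3: not relevant
Position 4: not relevant
Position 5: not relevant
Position 6: relevant, P@6 = 2/6 = 1/3
Sum of P@k = 1/2 + 1/3 = 5/6
AP = 5/6 / 2 = 5/12

5/12


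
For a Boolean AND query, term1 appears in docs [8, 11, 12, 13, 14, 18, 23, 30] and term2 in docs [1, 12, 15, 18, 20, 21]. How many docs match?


Boolean AND: find intersection of posting lists
term1 docs: [8, 11, 12, 13, 14, 18, 23, 30]
term2 docs: [1, 12, 15, 18, 20, 21]
Intersection: [12, 18]
|intersection| = 2

2


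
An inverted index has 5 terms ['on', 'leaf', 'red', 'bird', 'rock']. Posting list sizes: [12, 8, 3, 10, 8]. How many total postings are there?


Summing posting list sizes:
'on': 12 postings
'leaf': 8 postings
'red': 3 postings
'bird': 10 postings
'rock': 8 postings
Total = 12 + 8 + 3 + 10 + 8 = 41

41


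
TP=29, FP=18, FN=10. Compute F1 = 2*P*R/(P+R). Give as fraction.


F1 = 2 * P * R / (P + R)
P = TP/(TP+FP) = 29/47 = 29/47
R = TP/(TP+FN) = 29/39 = 29/39
2 * P * R = 2 * 29/47 * 29/39 = 1682/1833
P + R = 29/47 + 29/39 = 2494/1833
F1 = 1682/1833 / 2494/1833 = 29/43

29/43


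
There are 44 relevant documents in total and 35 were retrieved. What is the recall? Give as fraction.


Recall = retrieved_relevant / total_relevant
= 35 / 44
= 35 / (35 + 9)
= 35/44

35/44


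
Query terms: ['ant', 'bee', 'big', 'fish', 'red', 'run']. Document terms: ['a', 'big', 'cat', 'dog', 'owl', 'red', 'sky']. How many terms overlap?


Query terms: ['ant', 'bee', 'big', 'fish', 'red', 'run']
Document terms: ['a', 'big', 'cat', 'dog', 'owl', 'red', 'sky']
Common terms: ['big', 'red']
Overlap count = 2

2


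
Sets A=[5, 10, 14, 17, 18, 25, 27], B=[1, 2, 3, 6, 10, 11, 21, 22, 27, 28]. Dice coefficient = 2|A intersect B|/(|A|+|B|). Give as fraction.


A intersect B = [10, 27]
|A intersect B| = 2
|A| = 7, |B| = 10
Dice = 2*2 / (7+10)
= 4 / 17 = 4/17

4/17


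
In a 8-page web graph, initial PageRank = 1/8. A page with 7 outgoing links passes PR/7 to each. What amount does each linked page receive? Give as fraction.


Initial PR = 1/8 = 1/8
Outlinks = 7
Contribution per link = PR / outlinks
= 1/8 / 7
= 1/56

1/56


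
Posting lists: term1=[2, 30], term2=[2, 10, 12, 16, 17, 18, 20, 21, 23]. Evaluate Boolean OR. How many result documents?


Boolean OR: find union of posting lists
term1 docs: [2, 30]
term2 docs: [2, 10, 12, 16, 17, 18, 20, 21, 23]
Union: [2, 10, 12, 16, 17, 18, 20, 21, 23, 30]
|union| = 10

10


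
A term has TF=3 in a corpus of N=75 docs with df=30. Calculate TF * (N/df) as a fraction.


TF * (N/df)
= 3 * (75/30)
= 3 * 5/2
= 15/2

15/2


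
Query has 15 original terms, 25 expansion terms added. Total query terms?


Original terms: 15
Expansion terms: 25
Total = 15 + 25 = 40

40


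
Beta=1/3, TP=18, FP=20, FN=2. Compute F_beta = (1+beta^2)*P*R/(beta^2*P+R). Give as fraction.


P = TP/(TP+FP) = 18/38 = 9/19
R = TP/(TP+FN) = 18/20 = 9/10
beta^2 = 1/3^2 = 1/9
(1 + beta^2) = 10/9
Numerator = (1+beta^2)*P*R = 9/19
Denominator = beta^2*P + R = 1/19 + 9/10 = 181/190
F_beta = 90/181

90/181


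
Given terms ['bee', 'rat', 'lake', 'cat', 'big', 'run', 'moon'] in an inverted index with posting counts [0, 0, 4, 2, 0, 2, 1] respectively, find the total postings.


Summing posting list sizes:
'bee': 0 postings
'rat': 0 postings
'lake': 4 postings
'cat': 2 postings
'big': 0 postings
'run': 2 postings
'moon': 1 postings
Total = 0 + 0 + 4 + 2 + 0 + 2 + 1 = 9

9


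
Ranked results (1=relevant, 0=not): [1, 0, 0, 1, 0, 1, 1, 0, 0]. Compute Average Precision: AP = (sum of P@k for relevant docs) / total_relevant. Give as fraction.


Computing P@k for each relevant position:
Position 1: relevant, P@1 = 1/1 = 1
Position 2: not relevant
Position 3: not relevant
Position 4: relevant, P@4 = 2/4 = 1/2
Position 5: not relevant
Position 6: relevant, P@6 = 3/6 = 1/2
Position 7: relevant, P@7 = 4/7 = 4/7
Position 8: not relevant
Position 9: not relevant
Sum of P@k = 1 + 1/2 + 1/2 + 4/7 = 18/7
AP = 18/7 / 4 = 9/14

9/14


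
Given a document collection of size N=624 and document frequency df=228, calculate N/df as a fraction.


IDF ratio = N / df
= 624 / 228
= 52/19

52/19


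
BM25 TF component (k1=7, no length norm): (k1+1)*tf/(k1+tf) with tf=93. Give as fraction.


BM25 TF component = (k1+1)*tf / (k1+tf)
k1 = 7, tf = 93
Numerator = (7+1)*93 = 744
Denominator = 7 + 93 = 100
= 744/100 = 186/25

186/25


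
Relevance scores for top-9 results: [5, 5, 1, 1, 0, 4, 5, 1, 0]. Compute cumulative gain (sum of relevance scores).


Cumulative Gain = sum of relevance scores
Position 1: rel=5, running sum=5
Position 2: rel=5, running sum=10
Position 3: rel=1, running sum=11
Position 4: rel=1, running sum=12
Position 5: rel=0, running sum=12
Position 6: rel=4, running sum=16
Position 7: rel=5, running sum=21
Position 8: rel=1, running sum=22
Position 9: rel=0, running sum=22
CG = 22

22


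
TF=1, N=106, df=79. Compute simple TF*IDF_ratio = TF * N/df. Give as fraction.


TF * (N/df)
= 1 * (106/79)
= 1 * 106/79
= 106/79

106/79


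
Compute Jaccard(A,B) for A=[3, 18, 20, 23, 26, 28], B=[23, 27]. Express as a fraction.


A intersect B = [23]
|A intersect B| = 1
A union B = [3, 18, 20, 23, 26, 27, 28]
|A union B| = 7
Jaccard = 1/7 = 1/7

1/7


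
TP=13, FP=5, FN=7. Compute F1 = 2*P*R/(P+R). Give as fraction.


F1 = 2 * P * R / (P + R)
P = TP/(TP+FP) = 13/18 = 13/18
R = TP/(TP+FN) = 13/20 = 13/20
2 * P * R = 2 * 13/18 * 13/20 = 169/180
P + R = 13/18 + 13/20 = 247/180
F1 = 169/180 / 247/180 = 13/19

13/19


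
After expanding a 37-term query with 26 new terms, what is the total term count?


Original terms: 37
Expansion terms: 26
Total = 37 + 26 = 63

63


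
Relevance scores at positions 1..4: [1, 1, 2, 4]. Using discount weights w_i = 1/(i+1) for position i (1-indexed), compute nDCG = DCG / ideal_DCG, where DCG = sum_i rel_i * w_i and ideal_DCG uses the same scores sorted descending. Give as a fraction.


Position discount weights w_i = 1/(i+1) for i=1..4:
Weights = [1/2, 1/3, 1/4, 1/5]
Actual relevance: [1, 1, 2, 4]
DCG = 1/2 + 1/3 + 2/4 + 4/5 = 32/15
Ideal relevance (sorted desc): [4, 2, 1, 1]
Ideal DCG = 4/2 + 2/3 + 1/4 + 1/5 = 187/60
nDCG = DCG / ideal_DCG = 32/15 / 187/60 = 128/187

128/187


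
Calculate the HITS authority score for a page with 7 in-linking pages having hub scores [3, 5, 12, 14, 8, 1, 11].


Authority = sum of hub scores of in-linkers
In-link 1: hub score = 3
In-link 2: hub score = 5
In-link 3: hub score = 12
In-link 4: hub score = 14
In-link 5: hub score = 8
In-link 6: hub score = 1
In-link 7: hub score = 11
Authority = 3 + 5 + 12 + 14 + 8 + 1 + 11 = 54

54


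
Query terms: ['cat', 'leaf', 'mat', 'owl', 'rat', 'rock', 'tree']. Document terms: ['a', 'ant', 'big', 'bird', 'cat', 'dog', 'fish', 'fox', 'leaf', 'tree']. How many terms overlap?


Query terms: ['cat', 'leaf', 'mat', 'owl', 'rat', 'rock', 'tree']
Document terms: ['a', 'ant', 'big', 'bird', 'cat', 'dog', 'fish', 'fox', 'leaf', 'tree']
Common terms: ['cat', 'leaf', 'tree']
Overlap count = 3

3


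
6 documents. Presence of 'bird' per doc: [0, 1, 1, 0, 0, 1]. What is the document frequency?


Checking each document for 'bird':
Doc 1: absent
Doc 2: present
Doc 3: present
Doc 4: absent
Doc 5: absent
Doc 6: present
df = sum of presences = 0 + 1 + 1 + 0 + 0 + 1 = 3

3


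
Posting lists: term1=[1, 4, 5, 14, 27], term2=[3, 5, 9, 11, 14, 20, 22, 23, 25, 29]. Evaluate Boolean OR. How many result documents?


Boolean OR: find union of posting lists
term1 docs: [1, 4, 5, 14, 27]
term2 docs: [3, 5, 9, 11, 14, 20, 22, 23, 25, 29]
Union: [1, 3, 4, 5, 9, 11, 14, 20, 22, 23, 25, 27, 29]
|union| = 13

13


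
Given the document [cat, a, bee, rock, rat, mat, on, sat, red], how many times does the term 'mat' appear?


Document has 9 words
Scanning for 'mat':
Found at positions: [5]
Count = 1

1


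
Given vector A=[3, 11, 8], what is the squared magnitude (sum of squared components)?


|A|^2 = sum of squared components
A[0]^2 = 3^2 = 9
A[1]^2 = 11^2 = 121
A[2]^2 = 8^2 = 64
Sum = 9 + 121 + 64 = 194

194


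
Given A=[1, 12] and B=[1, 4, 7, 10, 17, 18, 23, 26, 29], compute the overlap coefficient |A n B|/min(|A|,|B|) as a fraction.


A intersect B = [1]
|A intersect B| = 1
min(|A|, |B|) = min(2, 9) = 2
Overlap = 1 / 2 = 1/2

1/2


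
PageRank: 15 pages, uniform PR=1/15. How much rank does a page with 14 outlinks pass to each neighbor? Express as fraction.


Initial PR = 1/15 = 1/15
Outlinks = 14
Contribution per link = PR / outlinks
= 1/15 / 14
= 1/210

1/210


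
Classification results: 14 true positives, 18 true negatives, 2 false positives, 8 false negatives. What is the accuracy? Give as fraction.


Accuracy = (TP + TN) / (TP + TN + FP + FN)
TP + TN = 14 + 18 = 32
Total = 14 + 18 + 2 + 8 = 42
Accuracy = 32 / 42 = 16/21

16/21


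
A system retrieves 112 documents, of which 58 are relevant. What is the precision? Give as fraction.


Precision = relevant_retrieved / total_retrieved
= 58 / 112
= 58 / (58 + 54)
= 29/56

29/56


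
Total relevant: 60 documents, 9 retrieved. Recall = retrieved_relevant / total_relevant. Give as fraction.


Recall = retrieved_relevant / total_relevant
= 9 / 60
= 9 / (9 + 51)
= 3/20

3/20


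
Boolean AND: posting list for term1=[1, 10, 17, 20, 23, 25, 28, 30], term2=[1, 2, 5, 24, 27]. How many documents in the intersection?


Boolean AND: find intersection of posting lists
term1 docs: [1, 10, 17, 20, 23, 25, 28, 30]
term2 docs: [1, 2, 5, 24, 27]
Intersection: [1]
|intersection| = 1

1


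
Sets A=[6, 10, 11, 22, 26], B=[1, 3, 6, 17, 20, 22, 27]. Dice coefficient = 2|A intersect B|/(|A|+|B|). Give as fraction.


A intersect B = [6, 22]
|A intersect B| = 2
|A| = 5, |B| = 7
Dice = 2*2 / (5+7)
= 4 / 12 = 1/3

1/3


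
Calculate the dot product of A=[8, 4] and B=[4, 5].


Dot product = sum of element-wise products
A[0]*B[0] = 8*4 = 32
A[1]*B[1] = 4*5 = 20
Sum = 32 + 20 = 52

52


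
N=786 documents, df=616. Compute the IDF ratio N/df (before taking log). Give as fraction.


IDF ratio = N / df
= 786 / 616
= 393/308

393/308


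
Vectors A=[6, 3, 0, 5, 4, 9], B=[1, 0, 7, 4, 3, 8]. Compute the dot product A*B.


Dot product = sum of element-wise products
A[0]*B[0] = 6*1 = 6
A[1]*B[1] = 3*0 = 0
A[2]*B[2] = 0*7 = 0
A[3]*B[3] = 5*4 = 20
A[4]*B[4] = 4*3 = 12
A[5]*B[5] = 9*8 = 72
Sum = 6 + 0 + 0 + 20 + 12 + 72 = 110

110


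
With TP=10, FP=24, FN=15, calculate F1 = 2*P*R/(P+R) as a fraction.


F1 = 2 * P * R / (P + R)
P = TP/(TP+FP) = 10/34 = 5/17
R = TP/(TP+FN) = 10/25 = 2/5
2 * P * R = 2 * 5/17 * 2/5 = 4/17
P + R = 5/17 + 2/5 = 59/85
F1 = 4/17 / 59/85 = 20/59

20/59


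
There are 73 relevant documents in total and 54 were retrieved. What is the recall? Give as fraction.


Recall = retrieved_relevant / total_relevant
= 54 / 73
= 54 / (54 + 19)
= 54/73

54/73


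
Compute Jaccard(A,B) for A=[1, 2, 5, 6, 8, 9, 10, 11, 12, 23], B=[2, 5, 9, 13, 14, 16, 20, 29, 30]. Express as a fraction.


A intersect B = [2, 5, 9]
|A intersect B| = 3
A union B = [1, 2, 5, 6, 8, 9, 10, 11, 12, 13, 14, 16, 20, 23, 29, 30]
|A union B| = 16
Jaccard = 3/16 = 3/16

3/16


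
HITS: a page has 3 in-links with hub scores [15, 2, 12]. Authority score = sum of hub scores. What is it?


Authority = sum of hub scores of in-linkers
In-link 1: hub score = 15
In-link 2: hub score = 2
In-link 3: hub score = 12
Authority = 15 + 2 + 12 = 29

29


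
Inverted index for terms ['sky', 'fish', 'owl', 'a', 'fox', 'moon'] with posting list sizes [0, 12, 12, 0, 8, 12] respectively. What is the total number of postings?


Summing posting list sizes:
'sky': 0 postings
'fish': 12 postings
'owl': 12 postings
'a': 0 postings
'fox': 8 postings
'moon': 12 postings
Total = 0 + 12 + 12 + 0 + 8 + 12 = 44

44


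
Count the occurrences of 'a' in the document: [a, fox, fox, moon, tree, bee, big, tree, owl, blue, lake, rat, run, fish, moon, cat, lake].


Document has 17 words
Scanning for 'a':
Found at positions: [0]
Count = 1

1


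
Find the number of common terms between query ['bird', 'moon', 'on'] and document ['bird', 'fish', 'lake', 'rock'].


Query terms: ['bird', 'moon', 'on']
Document terms: ['bird', 'fish', 'lake', 'rock']
Common terms: ['bird']
Overlap count = 1

1


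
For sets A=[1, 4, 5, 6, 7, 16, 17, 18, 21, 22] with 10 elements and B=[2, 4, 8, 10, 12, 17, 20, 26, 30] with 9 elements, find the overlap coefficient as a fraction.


A intersect B = [4, 17]
|A intersect B| = 2
min(|A|, |B|) = min(10, 9) = 9
Overlap = 2 / 9 = 2/9

2/9


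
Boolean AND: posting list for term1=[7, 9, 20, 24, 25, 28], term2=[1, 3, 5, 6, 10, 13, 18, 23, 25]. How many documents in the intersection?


Boolean AND: find intersection of posting lists
term1 docs: [7, 9, 20, 24, 25, 28]
term2 docs: [1, 3, 5, 6, 10, 13, 18, 23, 25]
Intersection: [25]
|intersection| = 1

1


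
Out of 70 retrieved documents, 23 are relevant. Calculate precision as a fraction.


Precision = relevant_retrieved / total_retrieved
= 23 / 70
= 23 / (23 + 47)
= 23/70

23/70


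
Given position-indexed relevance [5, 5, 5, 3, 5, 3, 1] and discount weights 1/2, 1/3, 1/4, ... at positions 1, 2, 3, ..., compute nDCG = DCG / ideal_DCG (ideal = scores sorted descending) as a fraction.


Position discount weights w_i = 1/(i+1) for i=1..7:
Weights = [1/2, 1/3, 1/4, 1/5, 1/6, 1/7, 1/8]
Actual relevance: [5, 5, 5, 3, 5, 3, 1]
DCG = 5/2 + 5/3 + 5/4 + 3/5 + 5/6 + 3/7 + 1/8 = 2073/280
Ideal relevance (sorted desc): [5, 5, 5, 5, 3, 3, 1]
Ideal DCG = 5/2 + 5/3 + 5/4 + 5/5 + 3/6 + 3/7 + 1/8 = 1255/168
nDCG = DCG / ideal_DCG = 2073/280 / 1255/168 = 6219/6275

6219/6275


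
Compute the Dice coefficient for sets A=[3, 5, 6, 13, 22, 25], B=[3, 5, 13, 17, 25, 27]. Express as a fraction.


A intersect B = [3, 5, 13, 25]
|A intersect B| = 4
|A| = 6, |B| = 6
Dice = 2*4 / (6+6)
= 8 / 12 = 2/3

2/3


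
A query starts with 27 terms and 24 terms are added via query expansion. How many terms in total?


Original terms: 27
Expansion terms: 24
Total = 27 + 24 = 51

51


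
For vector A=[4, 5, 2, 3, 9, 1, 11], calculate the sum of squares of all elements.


|A|^2 = sum of squared components
A[0]^2 = 4^2 = 16
A[1]^2 = 5^2 = 25
A[2]^2 = 2^2 = 4
A[3]^2 = 3^2 = 9
A[4]^2 = 9^2 = 81
A[5]^2 = 1^2 = 1
A[6]^2 = 11^2 = 121
Sum = 16 + 25 + 4 + 9 + 81 + 1 + 121 = 257

257


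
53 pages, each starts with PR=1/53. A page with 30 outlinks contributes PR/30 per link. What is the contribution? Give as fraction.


Initial PR = 1/53 = 1/53
Outlinks = 30
Contribution per link = PR / outlinks
= 1/53 / 30
= 1/1590

1/1590


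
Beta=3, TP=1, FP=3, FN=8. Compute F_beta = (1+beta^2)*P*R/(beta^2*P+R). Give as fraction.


P = TP/(TP+FP) = 1/4 = 1/4
R = TP/(TP+FN) = 1/9 = 1/9
beta^2 = 3^2 = 9
(1 + beta^2) = 10
Numerator = (1+beta^2)*P*R = 5/18
Denominator = beta^2*P + R = 9/4 + 1/9 = 85/36
F_beta = 2/17

2/17


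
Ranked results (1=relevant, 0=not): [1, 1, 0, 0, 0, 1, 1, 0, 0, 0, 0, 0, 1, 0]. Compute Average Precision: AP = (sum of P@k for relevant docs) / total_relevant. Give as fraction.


Computing P@k for each relevant position:
Position 1: relevant, P@1 = 1/1 = 1
Position 2: relevant, P@2 = 2/2 = 1
Position 3: not relevant
Position 4: not relevant
Position 5: not relevant
Position 6: relevant, P@6 = 3/6 = 1/2
Position 7: relevant, P@7 = 4/7 = 4/7
Position 8: not relevant
Position 9: not relevant
Position 10: not relevant
Position 11: not relevant
Position 12: not relevant
Position 13: relevant, P@13 = 5/13 = 5/13
Position 14: not relevant
Sum of P@k = 1 + 1 + 1/2 + 4/7 + 5/13 = 629/182
AP = 629/182 / 5 = 629/910

629/910


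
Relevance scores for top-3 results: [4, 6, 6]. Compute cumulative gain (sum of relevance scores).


Cumulative Gain = sum of relevance scores
Position 1: rel=4, running sum=4
Position 2: rel=6, running sum=10
Position 3: rel=6, running sum=16
CG = 16

16


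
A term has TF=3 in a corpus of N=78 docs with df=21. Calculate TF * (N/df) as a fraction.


TF * (N/df)
= 3 * (78/21)
= 3 * 26/7
= 78/7

78/7


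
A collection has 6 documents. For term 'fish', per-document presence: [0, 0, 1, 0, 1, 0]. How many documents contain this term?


Checking each document for 'fish':
Doc 1: absent
Doc 2: absent
Doc 3: present
Doc 4: absent
Doc 5: present
Doc 6: absent
df = sum of presences = 0 + 0 + 1 + 0 + 1 + 0 = 2

2


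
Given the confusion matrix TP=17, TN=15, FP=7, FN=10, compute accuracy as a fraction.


Accuracy = (TP + TN) / (TP + TN + FP + FN)
TP + TN = 17 + 15 = 32
Total = 17 + 15 + 7 + 10 = 49
Accuracy = 32 / 49 = 32/49

32/49


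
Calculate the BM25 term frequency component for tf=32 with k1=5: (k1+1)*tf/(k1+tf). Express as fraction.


BM25 TF component = (k1+1)*tf / (k1+tf)
k1 = 5, tf = 32
Numerator = (5+1)*32 = 192
Denominator = 5 + 32 = 37
= 192/37 = 192/37

192/37


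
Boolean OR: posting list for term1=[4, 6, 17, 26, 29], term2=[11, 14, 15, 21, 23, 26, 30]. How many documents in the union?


Boolean OR: find union of posting lists
term1 docs: [4, 6, 17, 26, 29]
term2 docs: [11, 14, 15, 21, 23, 26, 30]
Union: [4, 6, 11, 14, 15, 17, 21, 23, 26, 29, 30]
|union| = 11

11


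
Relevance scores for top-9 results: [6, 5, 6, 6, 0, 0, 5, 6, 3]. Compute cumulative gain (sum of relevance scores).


Cumulative Gain = sum of relevance scores
Position 1: rel=6, running sum=6
Position 2: rel=5, running sum=11
Position 3: rel=6, running sum=17
Position 4: rel=6, running sum=23
Position 5: rel=0, running sum=23
Position 6: rel=0, running sum=23
Position 7: rel=5, running sum=28
Position 8: rel=6, running sum=34
Position 9: rel=3, running sum=37
CG = 37

37


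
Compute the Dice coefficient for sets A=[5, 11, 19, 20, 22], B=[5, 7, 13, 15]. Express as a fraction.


A intersect B = [5]
|A intersect B| = 1
|A| = 5, |B| = 4
Dice = 2*1 / (5+4)
= 2 / 9 = 2/9

2/9


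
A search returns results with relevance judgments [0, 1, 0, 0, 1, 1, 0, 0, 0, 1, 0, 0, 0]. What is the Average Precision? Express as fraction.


Computing P@k for each relevant position:
Position 1: not relevant
Position 2: relevant, P@2 = 1/2 = 1/2
Position 3: not relevant
Position 4: not relevant
Position 5: relevant, P@5 = 2/5 = 2/5
Position 6: relevant, P@6 = 3/6 = 1/2
Position 7: not relevant
Position 8: not relevant
Position 9: not relevant
Position 10: relevant, P@10 = 4/10 = 2/5
Position 11: not relevant
Position 12: not relevant
Position 13: not relevant
Sum of P@k = 1/2 + 2/5 + 1/2 + 2/5 = 9/5
AP = 9/5 / 4 = 9/20

9/20


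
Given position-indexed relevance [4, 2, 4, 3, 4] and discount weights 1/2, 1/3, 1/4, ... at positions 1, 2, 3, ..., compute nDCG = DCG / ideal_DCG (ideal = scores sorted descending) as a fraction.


Position discount weights w_i = 1/(i+1) for i=1..5:
Weights = [1/2, 1/3, 1/4, 1/5, 1/6]
Actual relevance: [4, 2, 4, 3, 4]
DCG = 4/2 + 2/3 + 4/4 + 3/5 + 4/6 = 74/15
Ideal relevance (sorted desc): [4, 4, 4, 3, 2]
Ideal DCG = 4/2 + 4/3 + 4/4 + 3/5 + 2/6 = 79/15
nDCG = DCG / ideal_DCG = 74/15 / 79/15 = 74/79

74/79


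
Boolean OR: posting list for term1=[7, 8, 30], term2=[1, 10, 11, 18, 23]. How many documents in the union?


Boolean OR: find union of posting lists
term1 docs: [7, 8, 30]
term2 docs: [1, 10, 11, 18, 23]
Union: [1, 7, 8, 10, 11, 18, 23, 30]
|union| = 8

8


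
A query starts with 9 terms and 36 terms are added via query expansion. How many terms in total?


Original terms: 9
Expansion terms: 36
Total = 9 + 36 = 45

45


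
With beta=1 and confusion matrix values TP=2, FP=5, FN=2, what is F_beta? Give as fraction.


P = TP/(TP+FP) = 2/7 = 2/7
R = TP/(TP+FN) = 2/4 = 1/2
beta^2 = 1^2 = 1
(1 + beta^2) = 2
Numerator = (1+beta^2)*P*R = 2/7
Denominator = beta^2*P + R = 2/7 + 1/2 = 11/14
F_beta = 4/11

4/11


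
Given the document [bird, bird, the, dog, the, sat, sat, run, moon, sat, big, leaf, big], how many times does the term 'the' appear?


Document has 13 words
Scanning for 'the':
Found at positions: [2, 4]
Count = 2

2


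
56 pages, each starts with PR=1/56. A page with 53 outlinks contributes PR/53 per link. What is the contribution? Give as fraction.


Initial PR = 1/56 = 1/56
Outlinks = 53
Contribution per link = PR / outlinks
= 1/56 / 53
= 1/2968

1/2968


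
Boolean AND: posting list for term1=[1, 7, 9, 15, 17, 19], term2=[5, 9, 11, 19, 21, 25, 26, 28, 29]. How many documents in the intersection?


Boolean AND: find intersection of posting lists
term1 docs: [1, 7, 9, 15, 17, 19]
term2 docs: [5, 9, 11, 19, 21, 25, 26, 28, 29]
Intersection: [9, 19]
|intersection| = 2

2


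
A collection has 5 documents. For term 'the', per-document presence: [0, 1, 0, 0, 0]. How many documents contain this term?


Checking each document for 'the':
Doc 1: absent
Doc 2: present
Doc 3: absent
Doc 4: absent
Doc 5: absent
df = sum of presences = 0 + 1 + 0 + 0 + 0 = 1

1


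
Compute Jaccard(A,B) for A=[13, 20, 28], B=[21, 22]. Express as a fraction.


A intersect B = []
|A intersect B| = 0
A union B = [13, 20, 21, 22, 28]
|A union B| = 5
Jaccard = 0/5 = 0

0


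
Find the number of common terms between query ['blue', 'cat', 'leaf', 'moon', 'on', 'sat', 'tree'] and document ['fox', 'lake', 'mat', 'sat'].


Query terms: ['blue', 'cat', 'leaf', 'moon', 'on', 'sat', 'tree']
Document terms: ['fox', 'lake', 'mat', 'sat']
Common terms: ['sat']
Overlap count = 1

1


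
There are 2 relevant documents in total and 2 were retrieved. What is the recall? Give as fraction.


Recall = retrieved_relevant / total_relevant
= 2 / 2
= 2 / (2 + 0)
= 1

1


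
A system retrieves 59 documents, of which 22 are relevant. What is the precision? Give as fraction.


Precision = relevant_retrieved / total_retrieved
= 22 / 59
= 22 / (22 + 37)
= 22/59

22/59


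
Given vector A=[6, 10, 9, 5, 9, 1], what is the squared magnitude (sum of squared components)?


|A|^2 = sum of squared components
A[0]^2 = 6^2 = 36
A[1]^2 = 10^2 = 100
A[2]^2 = 9^2 = 81
A[3]^2 = 5^2 = 25
A[4]^2 = 9^2 = 81
A[5]^2 = 1^2 = 1
Sum = 36 + 100 + 81 + 25 + 81 + 1 = 324

324


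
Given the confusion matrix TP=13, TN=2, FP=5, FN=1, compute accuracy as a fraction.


Accuracy = (TP + TN) / (TP + TN + FP + FN)
TP + TN = 13 + 2 = 15
Total = 13 + 2 + 5 + 1 = 21
Accuracy = 15 / 21 = 5/7

5/7


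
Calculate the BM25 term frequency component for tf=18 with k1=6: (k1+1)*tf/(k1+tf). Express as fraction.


BM25 TF component = (k1+1)*tf / (k1+tf)
k1 = 6, tf = 18
Numerator = (6+1)*18 = 126
Denominator = 6 + 18 = 24
= 126/24 = 21/4

21/4


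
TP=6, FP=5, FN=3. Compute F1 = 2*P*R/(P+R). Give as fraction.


F1 = 2 * P * R / (P + R)
P = TP/(TP+FP) = 6/11 = 6/11
R = TP/(TP+FN) = 6/9 = 2/3
2 * P * R = 2 * 6/11 * 2/3 = 8/11
P + R = 6/11 + 2/3 = 40/33
F1 = 8/11 / 40/33 = 3/5

3/5


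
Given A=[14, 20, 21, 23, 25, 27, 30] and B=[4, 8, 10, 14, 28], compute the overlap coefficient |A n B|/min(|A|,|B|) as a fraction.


A intersect B = [14]
|A intersect B| = 1
min(|A|, |B|) = min(7, 5) = 5
Overlap = 1 / 5 = 1/5

1/5


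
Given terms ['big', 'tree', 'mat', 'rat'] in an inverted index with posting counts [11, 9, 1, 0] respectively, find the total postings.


Summing posting list sizes:
'big': 11 postings
'tree': 9 postings
'mat': 1 postings
'rat': 0 postings
Total = 11 + 9 + 1 + 0 = 21

21


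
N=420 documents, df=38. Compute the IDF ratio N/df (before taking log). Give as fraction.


IDF ratio = N / df
= 420 / 38
= 210/19

210/19


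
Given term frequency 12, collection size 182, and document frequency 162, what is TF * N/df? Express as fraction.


TF * (N/df)
= 12 * (182/162)
= 12 * 91/81
= 364/27

364/27


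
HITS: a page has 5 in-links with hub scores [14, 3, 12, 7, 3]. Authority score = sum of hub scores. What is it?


Authority = sum of hub scores of in-linkers
In-link 1: hub score = 14
In-link 2: hub score = 3
In-link 3: hub score = 12
In-link 4: hub score = 7
In-link 5: hub score = 3
Authority = 14 + 3 + 12 + 7 + 3 = 39

39


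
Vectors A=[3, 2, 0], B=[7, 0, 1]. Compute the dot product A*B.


Dot product = sum of element-wise products
A[0]*B[0] = 3*7 = 21
A[1]*B[1] = 2*0 = 0
A[2]*B[2] = 0*1 = 0
Sum = 21 + 0 + 0 = 21

21


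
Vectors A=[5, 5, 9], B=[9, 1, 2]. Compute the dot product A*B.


Dot product = sum of element-wise products
A[0]*B[0] = 5*9 = 45
A[1]*B[1] = 5*1 = 5
A[2]*B[2] = 9*2 = 18
Sum = 45 + 5 + 18 = 68

68


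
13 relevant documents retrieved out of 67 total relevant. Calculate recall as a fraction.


Recall = retrieved_relevant / total_relevant
= 13 / 67
= 13 / (13 + 54)
= 13/67

13/67


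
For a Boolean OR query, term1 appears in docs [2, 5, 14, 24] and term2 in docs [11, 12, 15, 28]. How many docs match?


Boolean OR: find union of posting lists
term1 docs: [2, 5, 14, 24]
term2 docs: [11, 12, 15, 28]
Union: [2, 5, 11, 12, 14, 15, 24, 28]
|union| = 8

8


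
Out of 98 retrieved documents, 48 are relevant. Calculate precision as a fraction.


Precision = relevant_retrieved / total_retrieved
= 48 / 98
= 48 / (48 + 50)
= 24/49

24/49


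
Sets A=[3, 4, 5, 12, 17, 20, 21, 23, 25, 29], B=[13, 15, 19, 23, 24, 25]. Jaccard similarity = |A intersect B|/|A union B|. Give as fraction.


A intersect B = [23, 25]
|A intersect B| = 2
A union B = [3, 4, 5, 12, 13, 15, 17, 19, 20, 21, 23, 24, 25, 29]
|A union B| = 14
Jaccard = 2/14 = 1/7

1/7


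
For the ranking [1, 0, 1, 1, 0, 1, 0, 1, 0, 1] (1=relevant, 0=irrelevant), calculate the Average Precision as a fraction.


Computing P@k for each relevant position:
Position 1: relevant, P@1 = 1/1 = 1
Position 2: not relevant
Position 3: relevant, P@3 = 2/3 = 2/3
Position 4: relevant, P@4 = 3/4 = 3/4
Position 5: not relevant
Position 6: relevant, P@6 = 4/6 = 2/3
Position 7: not relevant
Position 8: relevant, P@8 = 5/8 = 5/8
Position 9: not relevant
Position 10: relevant, P@10 = 6/10 = 3/5
Sum of P@k = 1 + 2/3 + 3/4 + 2/3 + 5/8 + 3/5 = 517/120
AP = 517/120 / 6 = 517/720

517/720


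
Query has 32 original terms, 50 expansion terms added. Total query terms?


Original terms: 32
Expansion terms: 50
Total = 32 + 50 = 82

82


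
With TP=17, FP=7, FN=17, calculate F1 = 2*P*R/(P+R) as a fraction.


F1 = 2 * P * R / (P + R)
P = TP/(TP+FP) = 17/24 = 17/24
R = TP/(TP+FN) = 17/34 = 1/2
2 * P * R = 2 * 17/24 * 1/2 = 17/24
P + R = 17/24 + 1/2 = 29/24
F1 = 17/24 / 29/24 = 17/29

17/29


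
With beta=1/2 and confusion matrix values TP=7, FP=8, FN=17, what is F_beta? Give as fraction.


P = TP/(TP+FP) = 7/15 = 7/15
R = TP/(TP+FN) = 7/24 = 7/24
beta^2 = 1/2^2 = 1/4
(1 + beta^2) = 5/4
Numerator = (1+beta^2)*P*R = 49/288
Denominator = beta^2*P + R = 7/60 + 7/24 = 49/120
F_beta = 5/12

5/12


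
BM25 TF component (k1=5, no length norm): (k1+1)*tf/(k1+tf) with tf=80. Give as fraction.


BM25 TF component = (k1+1)*tf / (k1+tf)
k1 = 5, tf = 80
Numerator = (5+1)*80 = 480
Denominator = 5 + 80 = 85
= 480/85 = 96/17

96/17


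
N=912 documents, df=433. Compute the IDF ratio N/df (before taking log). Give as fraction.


IDF ratio = N / df
= 912 / 433
= 912/433

912/433


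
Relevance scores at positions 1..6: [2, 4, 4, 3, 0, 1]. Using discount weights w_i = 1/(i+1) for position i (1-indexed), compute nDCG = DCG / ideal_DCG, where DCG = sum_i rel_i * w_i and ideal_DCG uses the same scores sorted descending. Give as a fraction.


Position discount weights w_i = 1/(i+1) for i=1..6:
Weights = [1/2, 1/3, 1/4, 1/5, 1/6, 1/7]
Actual relevance: [2, 4, 4, 3, 0, 1]
DCG = 2/2 + 4/3 + 4/4 + 3/5 + 0/6 + 1/7 = 428/105
Ideal relevance (sorted desc): [4, 4, 3, 2, 1, 0]
Ideal DCG = 4/2 + 4/3 + 3/4 + 2/5 + 1/6 + 0/7 = 93/20
nDCG = DCG / ideal_DCG = 428/105 / 93/20 = 1712/1953

1712/1953


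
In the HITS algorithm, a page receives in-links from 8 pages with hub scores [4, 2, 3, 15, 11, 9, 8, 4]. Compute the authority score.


Authority = sum of hub scores of in-linkers
In-link 1: hub score = 4
In-link 2: hub score = 2
In-link 3: hub score = 3
In-link 4: hub score = 15
In-link 5: hub score = 11
In-link 6: hub score = 9
In-link 7: hub score = 8
In-link 8: hub score = 4
Authority = 4 + 2 + 3 + 15 + 11 + 9 + 8 + 4 = 56

56


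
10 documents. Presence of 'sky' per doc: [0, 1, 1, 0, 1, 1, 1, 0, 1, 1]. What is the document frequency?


Checking each document for 'sky':
Doc 1: absent
Doc 2: present
Doc 3: present
Doc 4: absent
Doc 5: present
Doc 6: present
Doc 7: present
Doc 8: absent
Doc 9: present
Doc 10: present
df = sum of presences = 0 + 1 + 1 + 0 + 1 + 1 + 1 + 0 + 1 + 1 = 7

7


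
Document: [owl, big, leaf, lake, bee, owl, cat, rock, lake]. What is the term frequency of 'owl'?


Document has 9 words
Scanning for 'owl':
Found at positions: [0, 5]
Count = 2

2


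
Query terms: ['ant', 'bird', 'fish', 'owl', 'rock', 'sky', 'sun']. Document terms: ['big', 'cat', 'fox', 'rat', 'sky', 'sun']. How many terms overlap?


Query terms: ['ant', 'bird', 'fish', 'owl', 'rock', 'sky', 'sun']
Document terms: ['big', 'cat', 'fox', 'rat', 'sky', 'sun']
Common terms: ['sky', 'sun']
Overlap count = 2

2


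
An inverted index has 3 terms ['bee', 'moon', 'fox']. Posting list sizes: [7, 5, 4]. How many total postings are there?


Summing posting list sizes:
'bee': 7 postings
'moon': 5 postings
'fox': 4 postings
Total = 7 + 5 + 4 = 16

16


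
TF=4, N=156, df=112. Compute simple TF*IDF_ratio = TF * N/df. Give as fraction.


TF * (N/df)
= 4 * (156/112)
= 4 * 39/28
= 39/7

39/7


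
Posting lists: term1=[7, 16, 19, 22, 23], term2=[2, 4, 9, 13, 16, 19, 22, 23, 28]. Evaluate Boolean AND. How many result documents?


Boolean AND: find intersection of posting lists
term1 docs: [7, 16, 19, 22, 23]
term2 docs: [2, 4, 9, 13, 16, 19, 22, 23, 28]
Intersection: [16, 19, 22, 23]
|intersection| = 4

4


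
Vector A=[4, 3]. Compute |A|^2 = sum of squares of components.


|A|^2 = sum of squared components
A[0]^2 = 4^2 = 16
A[1]^2 = 3^2 = 9
Sum = 16 + 9 = 25

25


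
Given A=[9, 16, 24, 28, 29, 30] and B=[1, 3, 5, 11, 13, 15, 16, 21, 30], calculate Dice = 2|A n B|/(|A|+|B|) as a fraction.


A intersect B = [16, 30]
|A intersect B| = 2
|A| = 6, |B| = 9
Dice = 2*2 / (6+9)
= 4 / 15 = 4/15

4/15


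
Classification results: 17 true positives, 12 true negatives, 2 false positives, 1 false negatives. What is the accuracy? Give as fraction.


Accuracy = (TP + TN) / (TP + TN + FP + FN)
TP + TN = 17 + 12 = 29
Total = 17 + 12 + 2 + 1 = 32
Accuracy = 29 / 32 = 29/32

29/32


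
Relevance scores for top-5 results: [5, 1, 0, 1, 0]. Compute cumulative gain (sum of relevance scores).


Cumulative Gain = sum of relevance scores
Position 1: rel=5, running sum=5
Position 2: rel=1, running sum=6
Position 3: rel=0, running sum=6
Position 4: rel=1, running sum=7
Position 5: rel=0, running sum=7
CG = 7

7


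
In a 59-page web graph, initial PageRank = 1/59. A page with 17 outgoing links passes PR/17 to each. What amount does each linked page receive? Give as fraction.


Initial PR = 1/59 = 1/59
Outlinks = 17
Contribution per link = PR / outlinks
= 1/59 / 17
= 1/1003

1/1003


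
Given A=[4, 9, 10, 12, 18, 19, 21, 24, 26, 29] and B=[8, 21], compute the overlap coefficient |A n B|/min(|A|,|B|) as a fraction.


A intersect B = [21]
|A intersect B| = 1
min(|A|, |B|) = min(10, 2) = 2
Overlap = 1 / 2 = 1/2

1/2


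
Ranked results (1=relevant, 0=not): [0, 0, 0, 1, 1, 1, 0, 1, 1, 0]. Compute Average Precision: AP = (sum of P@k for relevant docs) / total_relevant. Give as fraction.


Computing P@k for each relevant position:
Position 1: not relevant
Position 2: not relevant
Position 3: not relevant
Position 4: relevant, P@4 = 1/4 = 1/4
Position 5: relevant, P@5 = 2/5 = 2/5
Position 6: relevant, P@6 = 3/6 = 1/2
Position 7: not relevant
Position 8: relevant, P@8 = 4/8 = 1/2
Position 9: relevant, P@9 = 5/9 = 5/9
Position 10: not relevant
Sum of P@k = 1/4 + 2/5 + 1/2 + 1/2 + 5/9 = 397/180
AP = 397/180 / 5 = 397/900

397/900


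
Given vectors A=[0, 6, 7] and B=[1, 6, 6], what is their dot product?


Dot product = sum of element-wise products
A[0]*B[0] = 0*1 = 0
A[1]*B[1] = 6*6 = 36
A[2]*B[2] = 7*6 = 42
Sum = 0 + 36 + 42 = 78

78


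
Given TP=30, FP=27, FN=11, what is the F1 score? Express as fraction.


F1 = 2 * P * R / (P + R)
P = TP/(TP+FP) = 30/57 = 10/19
R = TP/(TP+FN) = 30/41 = 30/41
2 * P * R = 2 * 10/19 * 30/41 = 600/779
P + R = 10/19 + 30/41 = 980/779
F1 = 600/779 / 980/779 = 30/49

30/49


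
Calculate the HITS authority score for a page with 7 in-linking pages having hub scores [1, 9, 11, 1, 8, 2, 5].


Authority = sum of hub scores of in-linkers
In-link 1: hub score = 1
In-link 2: hub score = 9
In-link 3: hub score = 11
In-link 4: hub score = 1
In-link 5: hub score = 8
In-link 6: hub score = 2
In-link 7: hub score = 5
Authority = 1 + 9 + 11 + 1 + 8 + 2 + 5 = 37

37


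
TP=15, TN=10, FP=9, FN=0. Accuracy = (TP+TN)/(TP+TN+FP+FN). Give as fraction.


Accuracy = (TP + TN) / (TP + TN + FP + FN)
TP + TN = 15 + 10 = 25
Total = 15 + 10 + 9 + 0 = 34
Accuracy = 25 / 34 = 25/34

25/34


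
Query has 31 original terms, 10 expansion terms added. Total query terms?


Original terms: 31
Expansion terms: 10
Total = 31 + 10 = 41

41


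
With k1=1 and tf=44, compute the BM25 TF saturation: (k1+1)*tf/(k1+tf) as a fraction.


BM25 TF component = (k1+1)*tf / (k1+tf)
k1 = 1, tf = 44
Numerator = (1+1)*44 = 88
Denominator = 1 + 44 = 45
= 88/45 = 88/45

88/45


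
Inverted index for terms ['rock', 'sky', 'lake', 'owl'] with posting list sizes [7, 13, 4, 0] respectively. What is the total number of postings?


Summing posting list sizes:
'rock': 7 postings
'sky': 13 postings
'lake': 4 postings
'owl': 0 postings
Total = 7 + 13 + 4 + 0 = 24

24


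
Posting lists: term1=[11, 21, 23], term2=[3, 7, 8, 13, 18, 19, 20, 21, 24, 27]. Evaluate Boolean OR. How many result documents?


Boolean OR: find union of posting lists
term1 docs: [11, 21, 23]
term2 docs: [3, 7, 8, 13, 18, 19, 20, 21, 24, 27]
Union: [3, 7, 8, 11, 13, 18, 19, 20, 21, 23, 24, 27]
|union| = 12

12


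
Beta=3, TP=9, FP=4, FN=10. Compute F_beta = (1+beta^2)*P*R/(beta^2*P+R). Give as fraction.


P = TP/(TP+FP) = 9/13 = 9/13
R = TP/(TP+FN) = 9/19 = 9/19
beta^2 = 3^2 = 9
(1 + beta^2) = 10
Numerator = (1+beta^2)*P*R = 810/247
Denominator = beta^2*P + R = 81/13 + 9/19 = 1656/247
F_beta = 45/92

45/92


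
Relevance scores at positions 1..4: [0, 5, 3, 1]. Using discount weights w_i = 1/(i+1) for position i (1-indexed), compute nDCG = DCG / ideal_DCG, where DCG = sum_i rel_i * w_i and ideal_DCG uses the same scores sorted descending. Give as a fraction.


Position discount weights w_i = 1/(i+1) for i=1..4:
Weights = [1/2, 1/3, 1/4, 1/5]
Actual relevance: [0, 5, 3, 1]
DCG = 0/2 + 5/3 + 3/4 + 1/5 = 157/60
Ideal relevance (sorted desc): [5, 3, 1, 0]
Ideal DCG = 5/2 + 3/3 + 1/4 + 0/5 = 15/4
nDCG = DCG / ideal_DCG = 157/60 / 15/4 = 157/225

157/225


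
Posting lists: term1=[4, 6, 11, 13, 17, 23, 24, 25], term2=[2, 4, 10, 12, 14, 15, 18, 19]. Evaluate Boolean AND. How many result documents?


Boolean AND: find intersection of posting lists
term1 docs: [4, 6, 11, 13, 17, 23, 24, 25]
term2 docs: [2, 4, 10, 12, 14, 15, 18, 19]
Intersection: [4]
|intersection| = 1

1
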